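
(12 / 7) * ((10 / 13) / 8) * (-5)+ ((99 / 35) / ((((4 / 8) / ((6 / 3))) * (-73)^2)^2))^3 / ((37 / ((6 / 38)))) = -7396001709913593204555286997169 / 8973815408028493088381814214625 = -0.82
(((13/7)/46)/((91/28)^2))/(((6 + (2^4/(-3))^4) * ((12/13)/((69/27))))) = 3/231077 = 0.00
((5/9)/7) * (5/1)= 25/63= 0.40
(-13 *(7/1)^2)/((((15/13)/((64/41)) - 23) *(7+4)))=529984/203731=2.60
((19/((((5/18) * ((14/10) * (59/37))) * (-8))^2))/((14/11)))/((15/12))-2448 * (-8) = 935341698681/47759320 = 19584.49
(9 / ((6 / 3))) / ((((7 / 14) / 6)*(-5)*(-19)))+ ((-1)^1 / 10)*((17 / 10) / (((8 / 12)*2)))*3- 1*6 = -44187 / 7600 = -5.81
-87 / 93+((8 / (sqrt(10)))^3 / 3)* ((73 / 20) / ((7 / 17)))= -29 / 31+39712* sqrt(10) / 2625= 46.90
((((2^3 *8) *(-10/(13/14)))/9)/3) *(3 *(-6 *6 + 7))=259840/117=2220.85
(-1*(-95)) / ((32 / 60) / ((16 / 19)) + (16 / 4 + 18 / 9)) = 2850 / 199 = 14.32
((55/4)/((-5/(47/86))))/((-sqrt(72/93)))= 517 *sqrt(186)/4128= 1.71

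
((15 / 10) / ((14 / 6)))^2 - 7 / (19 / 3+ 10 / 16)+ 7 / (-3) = -287327 / 98196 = -2.93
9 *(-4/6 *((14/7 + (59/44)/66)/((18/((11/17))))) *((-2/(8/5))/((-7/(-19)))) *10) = 14.78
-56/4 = -14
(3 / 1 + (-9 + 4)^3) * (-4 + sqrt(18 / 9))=315.47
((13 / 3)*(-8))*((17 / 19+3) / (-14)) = 3848 / 399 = 9.64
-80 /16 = -5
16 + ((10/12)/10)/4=16.02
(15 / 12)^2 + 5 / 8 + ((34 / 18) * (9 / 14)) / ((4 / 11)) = 619 / 112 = 5.53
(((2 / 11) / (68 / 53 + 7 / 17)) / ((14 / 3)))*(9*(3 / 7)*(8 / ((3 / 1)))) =0.24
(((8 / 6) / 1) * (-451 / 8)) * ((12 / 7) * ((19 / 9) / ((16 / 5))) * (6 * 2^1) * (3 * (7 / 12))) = -42845 / 24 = -1785.21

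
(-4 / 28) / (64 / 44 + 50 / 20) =-22 / 609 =-0.04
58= 58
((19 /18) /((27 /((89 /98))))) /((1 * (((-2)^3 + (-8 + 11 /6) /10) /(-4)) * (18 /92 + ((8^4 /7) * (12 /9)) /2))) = 1555720 /36839852973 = 0.00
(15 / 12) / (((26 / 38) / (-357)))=-33915 / 52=-652.21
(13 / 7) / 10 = 13 / 70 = 0.19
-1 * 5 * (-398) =1990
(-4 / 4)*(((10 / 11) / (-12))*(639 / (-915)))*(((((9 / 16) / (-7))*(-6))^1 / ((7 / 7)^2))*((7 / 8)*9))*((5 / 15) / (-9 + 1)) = 5751 / 687104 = 0.01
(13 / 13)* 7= 7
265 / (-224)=-265 / 224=-1.18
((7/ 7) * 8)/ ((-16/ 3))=-3/ 2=-1.50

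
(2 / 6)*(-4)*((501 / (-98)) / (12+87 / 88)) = 0.52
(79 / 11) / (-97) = -79 / 1067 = -0.07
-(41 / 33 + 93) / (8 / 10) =-7775 / 66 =-117.80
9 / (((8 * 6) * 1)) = 3 / 16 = 0.19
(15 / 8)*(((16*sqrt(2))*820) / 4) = 6150*sqrt(2) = 8697.41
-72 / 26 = -36 / 13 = -2.77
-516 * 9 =-4644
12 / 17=0.71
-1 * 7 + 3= -4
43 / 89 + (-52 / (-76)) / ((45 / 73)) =121226 / 76095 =1.59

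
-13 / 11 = -1.18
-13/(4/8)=-26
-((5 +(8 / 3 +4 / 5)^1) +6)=-217 / 15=-14.47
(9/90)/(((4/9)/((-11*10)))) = -99/4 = -24.75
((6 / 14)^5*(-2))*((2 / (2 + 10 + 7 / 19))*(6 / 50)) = -55404 / 98741125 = -0.00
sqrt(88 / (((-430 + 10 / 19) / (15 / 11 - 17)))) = sqrt(208335) / 255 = 1.79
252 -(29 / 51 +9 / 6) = 25493 / 102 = 249.93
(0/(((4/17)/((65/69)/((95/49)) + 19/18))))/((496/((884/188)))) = 0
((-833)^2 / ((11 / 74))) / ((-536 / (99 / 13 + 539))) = -8292667439 / 1742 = -4760429.07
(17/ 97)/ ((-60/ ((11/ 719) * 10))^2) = 2057/ 1805227812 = 0.00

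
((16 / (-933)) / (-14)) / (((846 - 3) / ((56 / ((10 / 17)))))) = 544 / 3932595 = 0.00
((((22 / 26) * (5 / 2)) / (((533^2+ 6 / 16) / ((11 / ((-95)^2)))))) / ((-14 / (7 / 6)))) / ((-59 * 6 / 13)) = 0.00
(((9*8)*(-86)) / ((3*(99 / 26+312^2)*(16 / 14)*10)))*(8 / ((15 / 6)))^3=-32055296 / 527300625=-0.06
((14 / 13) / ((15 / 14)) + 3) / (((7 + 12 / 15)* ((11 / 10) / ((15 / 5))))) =710 / 507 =1.40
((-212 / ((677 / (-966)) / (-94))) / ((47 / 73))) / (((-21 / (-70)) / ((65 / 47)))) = -6478253600 / 31819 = -203597.02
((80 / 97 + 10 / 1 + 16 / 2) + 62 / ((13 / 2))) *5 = 178830 / 1261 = 141.82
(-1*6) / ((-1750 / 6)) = 18 / 875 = 0.02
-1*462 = -462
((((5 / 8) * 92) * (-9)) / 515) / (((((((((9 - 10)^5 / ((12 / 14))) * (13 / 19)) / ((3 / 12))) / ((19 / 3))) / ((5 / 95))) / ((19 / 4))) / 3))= 224181 / 149968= 1.49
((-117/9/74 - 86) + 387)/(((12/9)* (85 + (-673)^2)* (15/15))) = 0.00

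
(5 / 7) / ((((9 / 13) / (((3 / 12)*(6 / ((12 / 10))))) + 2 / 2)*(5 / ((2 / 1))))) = 130 / 707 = 0.18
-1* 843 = -843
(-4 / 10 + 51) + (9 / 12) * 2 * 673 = 10601 / 10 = 1060.10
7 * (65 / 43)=455 / 43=10.58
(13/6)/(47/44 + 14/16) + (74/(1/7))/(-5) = -262874/2565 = -102.48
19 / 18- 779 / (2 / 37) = -129694 / 9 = -14410.44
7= 7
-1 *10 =-10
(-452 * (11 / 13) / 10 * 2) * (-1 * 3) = 14916 / 65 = 229.48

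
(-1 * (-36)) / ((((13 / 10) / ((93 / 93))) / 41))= 1135.38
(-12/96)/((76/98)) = -49/304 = -0.16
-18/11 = -1.64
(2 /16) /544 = 1 /4352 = 0.00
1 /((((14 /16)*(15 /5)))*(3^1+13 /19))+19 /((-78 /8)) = -17632 /9555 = -1.85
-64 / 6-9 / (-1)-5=-20 / 3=-6.67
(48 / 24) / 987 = 2 / 987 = 0.00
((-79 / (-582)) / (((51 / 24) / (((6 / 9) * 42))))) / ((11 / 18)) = 53088 / 18139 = 2.93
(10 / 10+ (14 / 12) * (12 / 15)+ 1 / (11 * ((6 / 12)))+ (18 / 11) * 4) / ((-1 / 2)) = -2858 / 165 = -17.32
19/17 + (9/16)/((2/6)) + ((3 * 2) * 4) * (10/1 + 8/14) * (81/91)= 39614863/173264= 228.64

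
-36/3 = -12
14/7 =2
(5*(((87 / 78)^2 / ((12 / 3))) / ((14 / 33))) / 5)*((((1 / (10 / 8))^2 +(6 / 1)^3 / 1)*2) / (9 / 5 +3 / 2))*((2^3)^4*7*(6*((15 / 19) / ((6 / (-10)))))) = -69962588160 / 3211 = -21788411.14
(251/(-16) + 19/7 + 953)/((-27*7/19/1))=-2000377/21168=-94.50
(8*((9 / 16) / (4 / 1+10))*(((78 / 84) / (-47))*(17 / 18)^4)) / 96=-1085773 / 20630163456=-0.00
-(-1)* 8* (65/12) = 130/3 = 43.33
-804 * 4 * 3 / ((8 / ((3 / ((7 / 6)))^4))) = -52728.47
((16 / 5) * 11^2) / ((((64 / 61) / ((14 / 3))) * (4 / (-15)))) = -51667 / 8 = -6458.38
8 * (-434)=-3472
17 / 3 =5.67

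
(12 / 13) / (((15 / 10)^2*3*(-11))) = -16 / 1287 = -0.01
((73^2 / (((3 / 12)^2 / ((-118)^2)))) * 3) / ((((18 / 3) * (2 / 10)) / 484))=1436531282560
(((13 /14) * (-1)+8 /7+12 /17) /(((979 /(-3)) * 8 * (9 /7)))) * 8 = -73 /33286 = -0.00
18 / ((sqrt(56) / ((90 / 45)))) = 9 *sqrt(14) / 7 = 4.81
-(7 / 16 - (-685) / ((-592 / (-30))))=-20809 / 592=-35.15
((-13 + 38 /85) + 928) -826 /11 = 785733 /935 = 840.36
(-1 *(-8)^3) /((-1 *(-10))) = 256 /5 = 51.20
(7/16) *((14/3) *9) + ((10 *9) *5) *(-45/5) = -4031.62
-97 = -97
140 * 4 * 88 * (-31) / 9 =-1527680 / 9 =-169742.22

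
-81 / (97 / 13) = -1053 / 97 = -10.86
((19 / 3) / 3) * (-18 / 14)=-19 / 7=-2.71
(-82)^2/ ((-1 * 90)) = -3362/ 45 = -74.71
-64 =-64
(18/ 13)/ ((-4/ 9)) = -81/ 26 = -3.12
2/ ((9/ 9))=2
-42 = -42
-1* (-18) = 18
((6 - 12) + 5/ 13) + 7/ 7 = -60/ 13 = -4.62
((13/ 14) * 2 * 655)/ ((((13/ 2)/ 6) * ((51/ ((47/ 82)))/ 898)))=55289860/ 4879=11332.21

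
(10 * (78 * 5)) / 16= 975 / 4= 243.75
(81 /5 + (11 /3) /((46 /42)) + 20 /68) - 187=-167.16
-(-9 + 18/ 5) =27/ 5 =5.40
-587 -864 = -1451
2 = 2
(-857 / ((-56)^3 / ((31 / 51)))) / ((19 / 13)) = 345371 / 170171904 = 0.00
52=52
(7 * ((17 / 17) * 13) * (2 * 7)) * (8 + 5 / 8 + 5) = 69433 / 4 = 17358.25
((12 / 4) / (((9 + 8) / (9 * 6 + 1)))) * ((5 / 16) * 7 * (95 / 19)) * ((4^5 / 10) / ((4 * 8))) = 339.71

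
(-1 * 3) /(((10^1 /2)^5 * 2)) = -3 /6250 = -0.00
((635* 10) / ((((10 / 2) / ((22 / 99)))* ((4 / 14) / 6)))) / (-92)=-4445 / 69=-64.42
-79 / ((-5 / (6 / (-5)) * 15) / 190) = -6004 / 25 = -240.16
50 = 50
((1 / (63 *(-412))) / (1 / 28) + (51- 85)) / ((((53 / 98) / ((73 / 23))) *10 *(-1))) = 112743463 / 5650065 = 19.95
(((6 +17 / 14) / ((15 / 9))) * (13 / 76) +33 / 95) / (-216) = -0.01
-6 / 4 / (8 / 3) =-9 / 16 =-0.56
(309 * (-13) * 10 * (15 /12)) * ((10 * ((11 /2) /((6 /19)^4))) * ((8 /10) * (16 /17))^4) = -1006369772142592 /11275335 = -89254090.64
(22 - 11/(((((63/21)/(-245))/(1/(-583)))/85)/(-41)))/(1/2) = 1714646/159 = 10783.94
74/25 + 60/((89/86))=135586/2225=60.94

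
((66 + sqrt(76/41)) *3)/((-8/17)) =-1683/4- 51 *sqrt(779)/164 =-429.43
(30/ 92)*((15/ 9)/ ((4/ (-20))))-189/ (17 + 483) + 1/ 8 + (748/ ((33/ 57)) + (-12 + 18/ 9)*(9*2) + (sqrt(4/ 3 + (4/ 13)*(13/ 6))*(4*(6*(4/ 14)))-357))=48*sqrt(2)/ 7 + 17296681/ 23000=761.73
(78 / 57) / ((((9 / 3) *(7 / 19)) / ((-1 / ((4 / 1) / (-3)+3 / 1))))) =-26 / 35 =-0.74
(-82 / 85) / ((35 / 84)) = -984 / 425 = -2.32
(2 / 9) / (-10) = -1 / 45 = -0.02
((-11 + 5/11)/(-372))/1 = 29/1023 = 0.03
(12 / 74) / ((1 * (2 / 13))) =39 / 37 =1.05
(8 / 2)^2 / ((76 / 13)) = 52 / 19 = 2.74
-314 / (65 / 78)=-1884 / 5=-376.80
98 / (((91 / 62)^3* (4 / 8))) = 61.99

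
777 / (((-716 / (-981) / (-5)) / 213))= -811782405 / 716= -1133774.31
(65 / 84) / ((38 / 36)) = 195 / 266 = 0.73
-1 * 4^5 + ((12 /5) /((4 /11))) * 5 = -991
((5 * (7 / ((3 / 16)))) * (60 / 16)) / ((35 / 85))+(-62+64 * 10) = 2278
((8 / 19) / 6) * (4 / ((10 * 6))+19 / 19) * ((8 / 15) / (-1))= -512 / 12825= -0.04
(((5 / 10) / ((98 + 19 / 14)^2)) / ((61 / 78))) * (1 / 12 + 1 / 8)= 0.00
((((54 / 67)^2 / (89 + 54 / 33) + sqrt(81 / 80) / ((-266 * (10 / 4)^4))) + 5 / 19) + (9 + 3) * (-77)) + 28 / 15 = -1175861070029 / 1275526905 - 18 * sqrt(5) / 415625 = -921.86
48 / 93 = 16 / 31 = 0.52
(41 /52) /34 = 41 /1768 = 0.02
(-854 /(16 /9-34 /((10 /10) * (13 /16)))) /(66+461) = 49959 /1235288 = 0.04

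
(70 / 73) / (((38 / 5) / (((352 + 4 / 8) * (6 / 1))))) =266.85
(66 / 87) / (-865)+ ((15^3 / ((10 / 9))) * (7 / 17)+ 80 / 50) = 1068103501 / 852890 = 1252.33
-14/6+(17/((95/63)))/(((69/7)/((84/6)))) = 89663/6555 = 13.68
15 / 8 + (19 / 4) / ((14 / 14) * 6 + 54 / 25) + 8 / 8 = 2821 / 816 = 3.46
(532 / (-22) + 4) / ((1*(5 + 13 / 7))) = -259 / 88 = -2.94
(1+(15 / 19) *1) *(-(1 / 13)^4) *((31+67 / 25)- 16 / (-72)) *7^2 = -12708248 / 122098275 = -0.10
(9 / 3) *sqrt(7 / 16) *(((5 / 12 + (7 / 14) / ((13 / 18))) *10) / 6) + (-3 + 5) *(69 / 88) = 69 / 44 + 865 *sqrt(7) / 624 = 5.24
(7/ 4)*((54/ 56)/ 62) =27/ 992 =0.03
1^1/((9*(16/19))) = 19/144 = 0.13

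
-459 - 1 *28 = -487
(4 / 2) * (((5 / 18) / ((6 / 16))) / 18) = 20 / 243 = 0.08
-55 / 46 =-1.20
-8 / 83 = -0.10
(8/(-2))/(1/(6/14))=-12/7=-1.71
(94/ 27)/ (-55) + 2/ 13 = 1748/ 19305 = 0.09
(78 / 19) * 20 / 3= 520 / 19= 27.37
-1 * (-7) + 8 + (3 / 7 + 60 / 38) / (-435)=289186 / 19285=15.00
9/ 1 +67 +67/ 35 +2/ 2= 78.91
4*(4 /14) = 1.14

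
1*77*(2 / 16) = 9.62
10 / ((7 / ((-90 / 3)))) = -300 / 7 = -42.86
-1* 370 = -370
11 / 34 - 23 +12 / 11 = -8073 / 374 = -21.59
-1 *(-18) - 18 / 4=27 / 2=13.50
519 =519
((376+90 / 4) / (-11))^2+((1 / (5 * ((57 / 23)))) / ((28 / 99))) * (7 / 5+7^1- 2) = 2115008773 / 1609300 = 1314.24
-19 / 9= -2.11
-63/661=-0.10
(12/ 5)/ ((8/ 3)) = 9/ 10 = 0.90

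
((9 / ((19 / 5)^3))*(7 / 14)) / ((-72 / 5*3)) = -625 / 329232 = -0.00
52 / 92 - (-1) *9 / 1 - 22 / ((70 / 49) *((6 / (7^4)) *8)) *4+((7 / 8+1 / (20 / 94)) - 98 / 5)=-3085.74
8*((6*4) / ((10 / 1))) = 96 / 5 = 19.20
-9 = -9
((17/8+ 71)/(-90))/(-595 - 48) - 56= -576115/10288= -56.00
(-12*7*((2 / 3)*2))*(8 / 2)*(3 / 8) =-168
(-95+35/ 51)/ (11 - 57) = 2405/ 1173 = 2.05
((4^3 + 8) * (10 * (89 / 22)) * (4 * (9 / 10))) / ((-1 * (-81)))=1424 / 11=129.45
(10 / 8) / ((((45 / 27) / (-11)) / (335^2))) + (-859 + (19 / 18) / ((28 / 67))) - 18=-926730.72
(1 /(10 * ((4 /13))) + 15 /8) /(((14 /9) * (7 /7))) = 99 /70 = 1.41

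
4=4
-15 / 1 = -15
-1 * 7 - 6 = -13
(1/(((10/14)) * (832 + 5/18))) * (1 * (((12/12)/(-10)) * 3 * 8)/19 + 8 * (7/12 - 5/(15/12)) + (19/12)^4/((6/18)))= -39554263/2732534400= -0.01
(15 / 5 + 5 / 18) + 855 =15449 / 18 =858.28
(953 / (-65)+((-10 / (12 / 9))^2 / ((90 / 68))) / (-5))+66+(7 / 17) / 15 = 284201 / 6630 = 42.87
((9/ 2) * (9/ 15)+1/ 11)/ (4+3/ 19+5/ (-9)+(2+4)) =52497/ 180620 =0.29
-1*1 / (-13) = 1 / 13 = 0.08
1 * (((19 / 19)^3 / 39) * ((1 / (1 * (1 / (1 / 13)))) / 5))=1 / 2535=0.00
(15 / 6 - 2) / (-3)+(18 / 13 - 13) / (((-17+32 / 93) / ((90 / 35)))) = 1375685 / 845754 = 1.63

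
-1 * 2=-2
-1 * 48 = -48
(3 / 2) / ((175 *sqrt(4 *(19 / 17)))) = 3 *sqrt(323) / 13300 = 0.00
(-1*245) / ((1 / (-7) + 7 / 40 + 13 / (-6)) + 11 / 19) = 3910200 / 24827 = 157.50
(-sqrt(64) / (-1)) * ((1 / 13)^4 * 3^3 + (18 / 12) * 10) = 3427536 / 28561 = 120.01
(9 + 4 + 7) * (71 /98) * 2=1420 /49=28.98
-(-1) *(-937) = -937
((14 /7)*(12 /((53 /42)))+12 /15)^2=392.79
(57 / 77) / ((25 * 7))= 57 / 13475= 0.00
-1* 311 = -311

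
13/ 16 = 0.81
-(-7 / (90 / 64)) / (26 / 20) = 448 / 117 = 3.83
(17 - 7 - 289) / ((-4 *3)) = 93 / 4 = 23.25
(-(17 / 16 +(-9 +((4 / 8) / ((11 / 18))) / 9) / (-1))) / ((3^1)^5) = -65 / 1584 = -0.04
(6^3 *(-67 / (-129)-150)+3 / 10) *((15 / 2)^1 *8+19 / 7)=-6094914009 / 3010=-2024888.38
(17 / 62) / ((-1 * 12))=-17 / 744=-0.02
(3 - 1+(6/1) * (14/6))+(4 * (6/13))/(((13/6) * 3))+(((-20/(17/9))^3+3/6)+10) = -1926738611/1660594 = -1160.27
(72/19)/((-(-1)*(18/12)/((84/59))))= 4032/1121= 3.60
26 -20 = 6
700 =700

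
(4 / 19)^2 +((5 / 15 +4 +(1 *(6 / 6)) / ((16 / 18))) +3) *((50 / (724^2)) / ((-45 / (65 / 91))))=905514403 / 20436573888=0.04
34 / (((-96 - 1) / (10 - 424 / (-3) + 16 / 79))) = -1221076 / 22989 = -53.12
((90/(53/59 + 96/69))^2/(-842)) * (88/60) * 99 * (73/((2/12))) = -474302534535720/4064102029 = -116705.37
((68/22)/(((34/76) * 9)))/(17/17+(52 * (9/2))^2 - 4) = 76/5420547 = 0.00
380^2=144400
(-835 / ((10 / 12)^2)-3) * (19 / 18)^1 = -1272.37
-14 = -14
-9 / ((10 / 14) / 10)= -126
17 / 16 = 1.06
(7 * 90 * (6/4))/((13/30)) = 28350/13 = 2180.77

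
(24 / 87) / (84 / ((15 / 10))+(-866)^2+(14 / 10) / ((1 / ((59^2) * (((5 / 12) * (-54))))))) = 16 / 37140909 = 0.00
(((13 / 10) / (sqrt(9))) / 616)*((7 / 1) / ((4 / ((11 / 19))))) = 13 / 18240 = 0.00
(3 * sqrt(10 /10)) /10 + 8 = 83 /10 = 8.30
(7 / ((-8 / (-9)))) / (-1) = -63 / 8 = -7.88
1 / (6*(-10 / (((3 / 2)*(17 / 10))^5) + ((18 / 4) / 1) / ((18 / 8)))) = 115008417 / 1316101004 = 0.09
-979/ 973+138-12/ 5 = 654799/ 4865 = 134.59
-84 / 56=-3 / 2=-1.50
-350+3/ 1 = -347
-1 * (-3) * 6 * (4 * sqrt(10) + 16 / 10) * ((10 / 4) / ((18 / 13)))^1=463.10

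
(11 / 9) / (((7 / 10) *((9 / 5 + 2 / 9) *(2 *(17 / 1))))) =0.03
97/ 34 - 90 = -2963/ 34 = -87.15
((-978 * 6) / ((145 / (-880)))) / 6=172128 / 29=5935.45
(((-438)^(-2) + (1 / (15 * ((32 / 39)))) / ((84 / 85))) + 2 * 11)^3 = 854509826021930779401135287 / 79357635263747762159616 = 10767.83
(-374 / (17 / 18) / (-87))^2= 17424 / 841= 20.72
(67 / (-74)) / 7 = -67 / 518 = -0.13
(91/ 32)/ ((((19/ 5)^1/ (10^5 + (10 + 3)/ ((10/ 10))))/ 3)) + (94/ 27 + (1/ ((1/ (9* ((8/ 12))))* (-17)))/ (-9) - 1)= 62662348411/ 279072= 224538.29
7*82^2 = 47068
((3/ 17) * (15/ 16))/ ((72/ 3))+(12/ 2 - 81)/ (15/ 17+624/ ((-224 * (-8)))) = -60.94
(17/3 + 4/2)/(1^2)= 23/3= 7.67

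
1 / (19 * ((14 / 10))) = 5 / 133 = 0.04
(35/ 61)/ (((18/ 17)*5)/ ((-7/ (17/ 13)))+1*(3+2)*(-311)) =-637/ 1727459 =-0.00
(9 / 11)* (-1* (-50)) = 450 / 11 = 40.91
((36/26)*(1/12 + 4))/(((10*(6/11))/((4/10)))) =539/1300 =0.41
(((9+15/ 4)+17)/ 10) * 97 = 11543/ 40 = 288.58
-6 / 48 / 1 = -1 / 8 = -0.12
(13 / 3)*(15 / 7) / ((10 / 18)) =117 / 7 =16.71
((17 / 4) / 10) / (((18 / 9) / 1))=17 / 80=0.21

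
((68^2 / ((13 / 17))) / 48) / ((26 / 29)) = 142477 / 1014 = 140.51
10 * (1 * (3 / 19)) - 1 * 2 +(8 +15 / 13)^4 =3809916011 / 542659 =7020.83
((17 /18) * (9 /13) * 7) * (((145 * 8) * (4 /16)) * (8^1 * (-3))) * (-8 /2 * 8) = 13251840 /13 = 1019372.31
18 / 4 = 9 / 2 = 4.50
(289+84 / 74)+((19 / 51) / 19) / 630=344915587 / 1188810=290.14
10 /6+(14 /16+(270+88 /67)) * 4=438349 /402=1090.42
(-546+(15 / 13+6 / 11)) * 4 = -311340 / 143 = -2177.20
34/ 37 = 0.92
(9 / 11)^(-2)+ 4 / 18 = 139 / 81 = 1.72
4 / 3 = 1.33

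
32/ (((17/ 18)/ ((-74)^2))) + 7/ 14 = 6308369/ 34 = 185540.26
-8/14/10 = -2/35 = -0.06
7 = 7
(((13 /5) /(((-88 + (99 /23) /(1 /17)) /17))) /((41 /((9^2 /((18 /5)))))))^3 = -95738773047723 /21862745241128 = -4.38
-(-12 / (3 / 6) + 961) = -937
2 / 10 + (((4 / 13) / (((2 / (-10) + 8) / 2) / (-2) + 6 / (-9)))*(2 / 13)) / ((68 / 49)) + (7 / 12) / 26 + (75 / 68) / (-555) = 415387633 / 2002710840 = 0.21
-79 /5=-15.80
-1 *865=-865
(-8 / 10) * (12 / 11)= -48 / 55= -0.87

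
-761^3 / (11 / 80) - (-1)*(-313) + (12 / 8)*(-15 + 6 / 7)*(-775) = -493593926997 / 154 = -3205155370.11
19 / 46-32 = -1453 / 46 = -31.59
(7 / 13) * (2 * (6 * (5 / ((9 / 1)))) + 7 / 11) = 1687 / 429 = 3.93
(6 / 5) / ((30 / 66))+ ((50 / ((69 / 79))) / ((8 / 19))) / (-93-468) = 9281051 / 3870900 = 2.40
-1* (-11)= 11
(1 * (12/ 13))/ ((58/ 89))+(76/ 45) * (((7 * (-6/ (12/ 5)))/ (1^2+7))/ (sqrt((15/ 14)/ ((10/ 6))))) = 534/ 377 - 133 * sqrt(14)/ 108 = -3.19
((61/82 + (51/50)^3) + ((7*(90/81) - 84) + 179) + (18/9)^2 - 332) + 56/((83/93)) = -615105485323/3828375000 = -160.67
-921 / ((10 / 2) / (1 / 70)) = -921 / 350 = -2.63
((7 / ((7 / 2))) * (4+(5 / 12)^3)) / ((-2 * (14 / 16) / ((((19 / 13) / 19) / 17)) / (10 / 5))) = -7037 / 167076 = -0.04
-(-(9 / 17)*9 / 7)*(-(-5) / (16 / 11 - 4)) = -4455 / 3332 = -1.34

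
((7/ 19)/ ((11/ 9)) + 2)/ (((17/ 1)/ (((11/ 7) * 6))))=2886/ 2261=1.28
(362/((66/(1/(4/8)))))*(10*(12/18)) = 7240/99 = 73.13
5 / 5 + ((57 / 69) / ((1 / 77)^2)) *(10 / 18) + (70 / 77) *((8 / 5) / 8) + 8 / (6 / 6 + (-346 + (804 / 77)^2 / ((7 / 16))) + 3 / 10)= 27296152450544 / 10027473093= 2722.14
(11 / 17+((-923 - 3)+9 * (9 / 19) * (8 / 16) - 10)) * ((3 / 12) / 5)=-602861 / 12920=-46.66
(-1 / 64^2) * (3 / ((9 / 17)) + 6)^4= -1500625 / 331776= -4.52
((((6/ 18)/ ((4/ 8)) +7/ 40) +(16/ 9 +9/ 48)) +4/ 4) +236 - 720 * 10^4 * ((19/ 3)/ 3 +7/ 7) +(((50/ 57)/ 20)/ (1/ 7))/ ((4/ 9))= -306428709991/ 13680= -22399759.50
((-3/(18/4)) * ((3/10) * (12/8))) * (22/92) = -0.07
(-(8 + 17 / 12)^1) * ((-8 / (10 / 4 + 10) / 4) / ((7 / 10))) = 226 / 105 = 2.15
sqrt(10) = 3.16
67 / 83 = 0.81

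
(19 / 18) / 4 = 19 / 72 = 0.26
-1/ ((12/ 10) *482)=-5/ 2892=-0.00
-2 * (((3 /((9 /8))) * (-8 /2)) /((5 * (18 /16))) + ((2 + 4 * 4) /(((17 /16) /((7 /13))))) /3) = -68288 /29835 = -2.29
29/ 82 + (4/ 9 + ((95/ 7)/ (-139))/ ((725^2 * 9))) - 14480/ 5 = -218551637887433/ 75487529250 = -2895.20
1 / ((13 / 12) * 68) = 3 / 221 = 0.01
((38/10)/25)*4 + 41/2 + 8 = 7277/250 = 29.11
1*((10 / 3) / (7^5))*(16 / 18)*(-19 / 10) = -152 / 453789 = -0.00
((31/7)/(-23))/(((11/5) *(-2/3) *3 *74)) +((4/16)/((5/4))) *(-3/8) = -195031/2621080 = -0.07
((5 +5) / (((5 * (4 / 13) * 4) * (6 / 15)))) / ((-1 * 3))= -65 / 48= -1.35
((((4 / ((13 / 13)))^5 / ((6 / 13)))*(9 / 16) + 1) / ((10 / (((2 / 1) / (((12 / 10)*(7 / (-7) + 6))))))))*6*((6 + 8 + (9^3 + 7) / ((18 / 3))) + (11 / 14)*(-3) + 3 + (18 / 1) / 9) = 7307899 / 210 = 34799.52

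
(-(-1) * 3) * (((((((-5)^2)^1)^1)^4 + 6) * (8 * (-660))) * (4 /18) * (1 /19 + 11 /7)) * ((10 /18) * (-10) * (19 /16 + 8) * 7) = 15159607848000 /19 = 797874097263.16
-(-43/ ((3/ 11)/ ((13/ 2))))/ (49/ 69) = 141427/ 98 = 1443.13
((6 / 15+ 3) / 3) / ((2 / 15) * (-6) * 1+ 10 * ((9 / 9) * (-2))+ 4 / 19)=-323 / 5868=-0.06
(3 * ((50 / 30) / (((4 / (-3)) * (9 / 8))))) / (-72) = 5 / 108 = 0.05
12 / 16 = 3 / 4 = 0.75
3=3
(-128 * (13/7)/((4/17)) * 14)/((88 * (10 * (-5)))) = 884/275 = 3.21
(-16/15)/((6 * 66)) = -4/1485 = -0.00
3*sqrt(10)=9.49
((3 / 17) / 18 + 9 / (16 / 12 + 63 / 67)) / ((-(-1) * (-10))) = -36995 / 93228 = -0.40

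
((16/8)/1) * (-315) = -630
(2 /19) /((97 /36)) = 72 /1843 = 0.04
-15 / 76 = -0.20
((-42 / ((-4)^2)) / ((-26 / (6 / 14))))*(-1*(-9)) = 81 / 208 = 0.39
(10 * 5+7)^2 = 3249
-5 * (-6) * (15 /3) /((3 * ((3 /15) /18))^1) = 4500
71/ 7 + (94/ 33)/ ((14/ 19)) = 3236/ 231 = 14.01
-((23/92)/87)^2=-1/121104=-0.00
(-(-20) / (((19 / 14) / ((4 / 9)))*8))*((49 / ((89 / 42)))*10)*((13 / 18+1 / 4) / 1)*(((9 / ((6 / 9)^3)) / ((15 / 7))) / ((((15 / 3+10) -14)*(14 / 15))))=18907875 / 6764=2795.37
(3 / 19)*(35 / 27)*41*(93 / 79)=44485 / 4503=9.88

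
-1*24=-24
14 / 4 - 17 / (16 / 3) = 5 / 16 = 0.31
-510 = -510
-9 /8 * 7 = -63 /8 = -7.88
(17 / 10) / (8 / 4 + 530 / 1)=17 / 5320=0.00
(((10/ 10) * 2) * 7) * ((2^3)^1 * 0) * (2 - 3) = 0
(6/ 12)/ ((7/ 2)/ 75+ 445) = 75/ 66757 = 0.00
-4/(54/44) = -88/27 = -3.26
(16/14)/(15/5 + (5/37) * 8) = 296/1057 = 0.28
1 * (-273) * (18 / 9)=-546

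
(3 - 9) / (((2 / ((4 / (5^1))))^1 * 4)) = -3 / 5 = -0.60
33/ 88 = 3/ 8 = 0.38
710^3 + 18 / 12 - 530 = 715820943 / 2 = 357910471.50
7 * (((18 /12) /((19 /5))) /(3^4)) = 35 /1026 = 0.03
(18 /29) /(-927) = -2 /2987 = -0.00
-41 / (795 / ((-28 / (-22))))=-574 / 8745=-0.07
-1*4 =-4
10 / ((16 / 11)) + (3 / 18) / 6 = 497 / 72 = 6.90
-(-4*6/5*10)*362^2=6290112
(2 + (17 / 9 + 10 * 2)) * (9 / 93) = 215 / 93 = 2.31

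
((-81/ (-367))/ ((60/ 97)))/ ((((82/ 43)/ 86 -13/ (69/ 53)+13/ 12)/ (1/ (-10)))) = 111378213/ 27718757650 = 0.00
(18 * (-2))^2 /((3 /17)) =7344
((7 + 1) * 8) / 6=32 / 3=10.67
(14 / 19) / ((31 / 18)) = 252 / 589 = 0.43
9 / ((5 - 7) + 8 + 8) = 9 / 14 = 0.64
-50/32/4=-25/64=-0.39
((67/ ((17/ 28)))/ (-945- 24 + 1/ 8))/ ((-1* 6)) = 7504/ 395301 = 0.02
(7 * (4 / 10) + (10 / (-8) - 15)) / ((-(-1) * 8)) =-1.68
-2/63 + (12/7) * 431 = 46546/63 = 738.83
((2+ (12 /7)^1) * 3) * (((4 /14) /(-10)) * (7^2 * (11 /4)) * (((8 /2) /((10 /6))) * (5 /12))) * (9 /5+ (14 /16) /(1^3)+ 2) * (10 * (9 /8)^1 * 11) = -7942077 /320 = -24818.99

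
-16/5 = -3.20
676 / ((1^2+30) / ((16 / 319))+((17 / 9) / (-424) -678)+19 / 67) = -345668544 / 30505951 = -11.33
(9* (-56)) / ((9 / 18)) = -1008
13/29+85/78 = 3479/2262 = 1.54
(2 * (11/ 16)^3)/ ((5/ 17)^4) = 111166451/ 1280000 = 86.85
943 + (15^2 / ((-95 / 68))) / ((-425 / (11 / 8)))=179269 / 190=943.52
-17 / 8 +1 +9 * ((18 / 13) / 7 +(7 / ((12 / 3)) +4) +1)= 44703 / 728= 61.41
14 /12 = 7 /6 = 1.17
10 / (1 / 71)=710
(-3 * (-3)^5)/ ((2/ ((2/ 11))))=729/ 11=66.27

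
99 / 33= 3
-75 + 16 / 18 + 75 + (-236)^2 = 501272 / 9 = 55696.89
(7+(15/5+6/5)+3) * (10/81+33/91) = 254393/36855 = 6.90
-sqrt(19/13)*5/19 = -5*sqrt(247)/247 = -0.32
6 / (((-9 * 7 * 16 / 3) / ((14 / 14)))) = -1 / 56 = -0.02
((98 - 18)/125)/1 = 16/25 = 0.64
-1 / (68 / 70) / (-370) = 7 / 2516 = 0.00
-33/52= -0.63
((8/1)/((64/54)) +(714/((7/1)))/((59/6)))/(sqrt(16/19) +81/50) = 155477475/9989762-10102500* sqrt(19)/4994881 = 6.75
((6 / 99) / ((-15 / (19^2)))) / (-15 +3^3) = -361 / 2970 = -0.12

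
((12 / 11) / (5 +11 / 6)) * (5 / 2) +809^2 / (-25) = -295166431 / 11275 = -26178.84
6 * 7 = 42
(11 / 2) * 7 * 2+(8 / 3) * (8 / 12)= 709 / 9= 78.78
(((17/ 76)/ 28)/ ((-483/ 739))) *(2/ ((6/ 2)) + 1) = -62815/ 3083472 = -0.02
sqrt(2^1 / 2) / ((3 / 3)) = 1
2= 2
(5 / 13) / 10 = 1 / 26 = 0.04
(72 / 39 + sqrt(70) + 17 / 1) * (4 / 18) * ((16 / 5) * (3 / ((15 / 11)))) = 352 * sqrt(70) / 225 + 17248 / 585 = 42.57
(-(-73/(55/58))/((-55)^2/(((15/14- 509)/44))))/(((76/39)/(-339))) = 199028762127/3894506000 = 51.11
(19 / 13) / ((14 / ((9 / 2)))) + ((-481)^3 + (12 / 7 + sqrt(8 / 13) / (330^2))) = -40507608529 / 364 + sqrt(26) / 707850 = -111284638.82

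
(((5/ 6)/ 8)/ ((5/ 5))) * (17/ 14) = 85/ 672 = 0.13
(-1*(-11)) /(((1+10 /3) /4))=132 /13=10.15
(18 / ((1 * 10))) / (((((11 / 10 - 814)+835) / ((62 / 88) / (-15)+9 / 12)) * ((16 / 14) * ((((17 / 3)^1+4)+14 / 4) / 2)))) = 7308 / 960245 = 0.01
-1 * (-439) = 439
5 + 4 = 9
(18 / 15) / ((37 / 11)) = 66 / 185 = 0.36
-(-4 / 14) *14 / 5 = 4 / 5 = 0.80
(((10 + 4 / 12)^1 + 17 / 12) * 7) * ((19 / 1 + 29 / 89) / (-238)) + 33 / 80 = -758471 / 121040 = -6.27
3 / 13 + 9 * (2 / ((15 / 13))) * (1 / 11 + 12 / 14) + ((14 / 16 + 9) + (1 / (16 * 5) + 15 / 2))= 2595223 / 80080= 32.41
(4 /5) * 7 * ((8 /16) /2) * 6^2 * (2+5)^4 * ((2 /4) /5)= 302526 /25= 12101.04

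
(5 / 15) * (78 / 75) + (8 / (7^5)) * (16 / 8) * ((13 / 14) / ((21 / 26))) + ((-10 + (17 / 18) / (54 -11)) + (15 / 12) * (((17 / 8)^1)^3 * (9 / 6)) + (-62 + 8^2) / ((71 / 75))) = 24270705388033877 / 2317157479526400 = 10.47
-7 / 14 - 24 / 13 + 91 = 2305 / 26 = 88.65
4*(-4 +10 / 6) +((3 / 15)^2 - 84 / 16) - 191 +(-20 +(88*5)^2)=58012337 / 300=193374.46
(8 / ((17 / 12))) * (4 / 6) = 3.76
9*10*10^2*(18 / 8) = 20250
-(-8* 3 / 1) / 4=6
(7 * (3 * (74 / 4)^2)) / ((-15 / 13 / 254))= -15821533 / 10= -1582153.30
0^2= 0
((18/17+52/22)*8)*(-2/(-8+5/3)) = 8.65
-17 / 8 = -2.12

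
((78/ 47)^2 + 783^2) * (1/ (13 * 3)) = 451439895/ 28717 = 15720.30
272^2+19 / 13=73985.46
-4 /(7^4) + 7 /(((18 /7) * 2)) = 117505 /86436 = 1.36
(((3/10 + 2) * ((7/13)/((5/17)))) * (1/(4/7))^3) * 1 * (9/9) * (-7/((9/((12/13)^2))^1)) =-6571537/439400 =-14.96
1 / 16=0.06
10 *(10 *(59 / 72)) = 1475 / 18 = 81.94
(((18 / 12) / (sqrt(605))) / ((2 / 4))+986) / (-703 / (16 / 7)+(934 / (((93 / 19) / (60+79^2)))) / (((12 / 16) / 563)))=13392 * sqrt(5) / 221595464448215+4401504 / 4029008444513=0.00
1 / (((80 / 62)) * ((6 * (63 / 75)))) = 155 / 1008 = 0.15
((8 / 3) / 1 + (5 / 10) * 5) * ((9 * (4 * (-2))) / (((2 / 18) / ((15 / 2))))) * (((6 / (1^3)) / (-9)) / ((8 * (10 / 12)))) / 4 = 2511 / 4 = 627.75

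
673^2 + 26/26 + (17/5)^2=452941.56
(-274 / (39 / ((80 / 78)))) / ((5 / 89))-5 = -202693 / 1521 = -133.26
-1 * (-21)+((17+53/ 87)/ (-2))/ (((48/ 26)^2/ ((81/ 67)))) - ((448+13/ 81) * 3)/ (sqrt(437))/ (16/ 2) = 1111515/ 62176 - 36301 * sqrt(437)/ 94392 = 9.84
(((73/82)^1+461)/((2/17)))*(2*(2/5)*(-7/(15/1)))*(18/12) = -180285/82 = -2198.60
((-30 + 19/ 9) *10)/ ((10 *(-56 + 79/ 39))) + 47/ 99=206614/ 208395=0.99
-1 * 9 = -9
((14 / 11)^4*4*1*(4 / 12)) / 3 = 153664 / 131769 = 1.17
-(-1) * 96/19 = 96/19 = 5.05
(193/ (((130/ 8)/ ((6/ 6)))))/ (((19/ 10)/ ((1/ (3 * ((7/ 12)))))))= 6176/ 1729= 3.57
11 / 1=11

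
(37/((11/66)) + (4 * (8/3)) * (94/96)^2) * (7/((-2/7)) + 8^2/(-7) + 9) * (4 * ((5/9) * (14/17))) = -28842575/2754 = -10472.98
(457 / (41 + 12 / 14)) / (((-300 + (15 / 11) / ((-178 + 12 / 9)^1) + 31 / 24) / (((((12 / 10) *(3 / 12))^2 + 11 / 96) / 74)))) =-915723347 / 9062284607000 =-0.00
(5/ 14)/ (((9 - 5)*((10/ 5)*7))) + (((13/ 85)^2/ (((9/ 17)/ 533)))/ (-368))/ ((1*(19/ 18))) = -7898921/ 145608400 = -0.05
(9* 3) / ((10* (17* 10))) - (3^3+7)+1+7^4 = 4025627 / 1700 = 2368.02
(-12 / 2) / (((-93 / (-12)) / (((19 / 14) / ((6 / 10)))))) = -380 / 217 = -1.75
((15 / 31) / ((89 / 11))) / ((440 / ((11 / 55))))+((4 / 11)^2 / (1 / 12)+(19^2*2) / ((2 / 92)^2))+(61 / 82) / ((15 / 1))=501863366281777 / 328497576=1527753.64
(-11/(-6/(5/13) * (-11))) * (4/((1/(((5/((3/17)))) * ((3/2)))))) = -10.90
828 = 828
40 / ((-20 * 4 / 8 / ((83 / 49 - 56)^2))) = -28323684 / 2401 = -11796.62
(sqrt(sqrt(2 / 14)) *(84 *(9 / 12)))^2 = 567 *sqrt(7) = 1500.14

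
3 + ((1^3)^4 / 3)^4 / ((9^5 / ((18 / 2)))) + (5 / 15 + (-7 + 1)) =-2.67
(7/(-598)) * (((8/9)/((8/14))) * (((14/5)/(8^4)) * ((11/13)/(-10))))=3773/3582259200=0.00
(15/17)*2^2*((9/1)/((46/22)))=5940/391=15.19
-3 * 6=-18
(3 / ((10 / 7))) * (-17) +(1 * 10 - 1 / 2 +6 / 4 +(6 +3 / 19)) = -3523 / 190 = -18.54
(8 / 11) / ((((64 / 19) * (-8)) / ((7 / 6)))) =-133 / 4224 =-0.03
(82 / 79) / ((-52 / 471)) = -19311 / 2054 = -9.40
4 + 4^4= 260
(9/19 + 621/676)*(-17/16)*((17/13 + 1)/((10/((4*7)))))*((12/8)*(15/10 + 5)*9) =-172374237/205504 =-838.79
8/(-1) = -8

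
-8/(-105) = 8/105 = 0.08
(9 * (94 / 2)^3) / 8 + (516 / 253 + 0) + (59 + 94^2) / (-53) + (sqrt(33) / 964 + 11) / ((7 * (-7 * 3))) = 1839215598757 / 15768984 - sqrt(33) / 141708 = 116635.01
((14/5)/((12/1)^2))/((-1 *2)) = -7/720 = -0.01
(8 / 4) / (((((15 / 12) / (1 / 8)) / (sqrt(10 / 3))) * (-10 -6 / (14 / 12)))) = -7 * sqrt(30) / 1590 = -0.02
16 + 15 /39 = 213 /13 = 16.38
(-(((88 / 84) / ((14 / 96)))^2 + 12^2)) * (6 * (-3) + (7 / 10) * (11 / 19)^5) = 104395814403512 / 29725568495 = 3511.99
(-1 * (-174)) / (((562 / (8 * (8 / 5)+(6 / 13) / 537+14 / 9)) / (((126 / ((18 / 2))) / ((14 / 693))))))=10070821068 / 3269435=3080.29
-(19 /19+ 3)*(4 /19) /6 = -8 /57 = -0.14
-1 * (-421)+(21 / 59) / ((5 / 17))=124552 / 295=422.21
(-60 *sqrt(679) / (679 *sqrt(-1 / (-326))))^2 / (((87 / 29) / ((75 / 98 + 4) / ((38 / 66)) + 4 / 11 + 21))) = 118746999600 / 6953639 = 17076.96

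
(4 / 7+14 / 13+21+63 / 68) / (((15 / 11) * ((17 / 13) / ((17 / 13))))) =534897 / 30940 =17.29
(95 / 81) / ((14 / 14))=95 / 81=1.17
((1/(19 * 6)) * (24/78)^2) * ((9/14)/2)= 6/22477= 0.00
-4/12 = -1/3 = -0.33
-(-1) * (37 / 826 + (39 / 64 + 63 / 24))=3.28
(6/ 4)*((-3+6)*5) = 22.50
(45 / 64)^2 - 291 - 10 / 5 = -1198103 / 4096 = -292.51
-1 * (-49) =49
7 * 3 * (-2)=-42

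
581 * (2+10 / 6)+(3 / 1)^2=6418 / 3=2139.33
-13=-13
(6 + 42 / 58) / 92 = 195 / 2668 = 0.07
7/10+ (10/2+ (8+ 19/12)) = 917/60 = 15.28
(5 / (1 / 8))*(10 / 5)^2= 160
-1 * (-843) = 843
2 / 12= 1 / 6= 0.17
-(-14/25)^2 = -196/625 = -0.31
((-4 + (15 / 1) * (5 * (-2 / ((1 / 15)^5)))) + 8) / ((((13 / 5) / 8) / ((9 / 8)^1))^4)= -467086800003750 / 28561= -16354007212.76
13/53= 0.25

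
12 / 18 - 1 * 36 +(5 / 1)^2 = -31 / 3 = -10.33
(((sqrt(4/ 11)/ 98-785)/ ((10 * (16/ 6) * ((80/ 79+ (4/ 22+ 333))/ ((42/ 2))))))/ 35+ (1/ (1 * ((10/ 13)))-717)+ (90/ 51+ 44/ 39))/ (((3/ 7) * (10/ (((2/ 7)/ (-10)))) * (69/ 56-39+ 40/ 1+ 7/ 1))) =25621441160539/ 49772919982500-79 * sqrt(11)/ 875843237500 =0.51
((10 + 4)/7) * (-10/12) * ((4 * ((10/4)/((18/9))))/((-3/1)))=25/9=2.78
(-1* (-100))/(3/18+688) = 600/4129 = 0.15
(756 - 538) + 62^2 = 4062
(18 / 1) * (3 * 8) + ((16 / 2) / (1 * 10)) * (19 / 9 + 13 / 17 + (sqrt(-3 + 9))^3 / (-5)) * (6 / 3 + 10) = 23440 / 51 - 288 * sqrt(6) / 25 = 431.39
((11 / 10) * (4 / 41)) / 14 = 11 / 1435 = 0.01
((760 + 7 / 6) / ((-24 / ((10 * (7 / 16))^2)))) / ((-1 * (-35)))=-159845 / 9216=-17.34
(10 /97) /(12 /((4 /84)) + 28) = 1 /2716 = 0.00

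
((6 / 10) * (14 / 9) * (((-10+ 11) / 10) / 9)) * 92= 644 / 675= 0.95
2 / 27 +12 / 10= 172 / 135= 1.27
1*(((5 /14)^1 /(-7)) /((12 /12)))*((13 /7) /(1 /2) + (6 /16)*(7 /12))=-4405 /21952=-0.20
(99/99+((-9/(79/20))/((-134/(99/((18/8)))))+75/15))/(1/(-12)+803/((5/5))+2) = 428616/51125087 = 0.01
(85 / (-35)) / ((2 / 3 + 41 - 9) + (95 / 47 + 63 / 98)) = -4794 / 69743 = -0.07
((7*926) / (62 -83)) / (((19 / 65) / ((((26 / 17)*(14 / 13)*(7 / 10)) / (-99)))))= 1179724 / 95931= 12.30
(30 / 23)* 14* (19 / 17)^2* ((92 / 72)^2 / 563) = 290605 / 4393089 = 0.07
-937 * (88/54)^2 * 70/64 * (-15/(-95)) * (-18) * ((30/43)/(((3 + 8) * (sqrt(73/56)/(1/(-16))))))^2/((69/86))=5739125/49382748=0.12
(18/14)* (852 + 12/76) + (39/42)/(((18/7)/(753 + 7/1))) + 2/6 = 234340/171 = 1370.41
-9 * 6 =-54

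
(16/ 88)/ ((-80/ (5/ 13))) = -1/ 1144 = -0.00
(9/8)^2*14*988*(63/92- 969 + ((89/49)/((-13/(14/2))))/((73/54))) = -911447828973/53728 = -16964112.36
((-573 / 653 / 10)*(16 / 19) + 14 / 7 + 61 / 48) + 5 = 24407863 / 2977680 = 8.20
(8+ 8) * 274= 4384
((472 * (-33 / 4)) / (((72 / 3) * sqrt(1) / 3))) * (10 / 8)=-9735 / 16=-608.44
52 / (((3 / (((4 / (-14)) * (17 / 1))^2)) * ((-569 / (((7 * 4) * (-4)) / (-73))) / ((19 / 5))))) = -18274048 / 4361385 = -4.19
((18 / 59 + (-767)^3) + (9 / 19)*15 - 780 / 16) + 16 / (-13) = -26302382493111 / 58292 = -451217705.57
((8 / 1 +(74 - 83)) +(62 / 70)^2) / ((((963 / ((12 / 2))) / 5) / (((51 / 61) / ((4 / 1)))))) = -2244 / 1599115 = -0.00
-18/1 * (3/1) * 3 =-162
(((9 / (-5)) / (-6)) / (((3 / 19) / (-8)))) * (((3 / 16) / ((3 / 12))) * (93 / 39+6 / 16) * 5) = -16359 / 104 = -157.30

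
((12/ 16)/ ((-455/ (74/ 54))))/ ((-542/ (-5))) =-0.00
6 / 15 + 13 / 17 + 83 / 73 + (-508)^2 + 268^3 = 121040303962 / 6205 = 19506898.30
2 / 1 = 2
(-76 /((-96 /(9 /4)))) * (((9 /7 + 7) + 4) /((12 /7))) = 817 /64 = 12.77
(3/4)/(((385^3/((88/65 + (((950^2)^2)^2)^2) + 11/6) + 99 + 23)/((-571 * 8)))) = -28.08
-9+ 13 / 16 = -131 / 16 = -8.19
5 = 5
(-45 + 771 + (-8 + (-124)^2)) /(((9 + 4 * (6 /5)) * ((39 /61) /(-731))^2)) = 12307931569390 /8073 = 1524579656.81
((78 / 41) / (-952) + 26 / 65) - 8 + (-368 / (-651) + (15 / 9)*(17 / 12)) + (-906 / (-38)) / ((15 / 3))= 1714718 / 18473985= 0.09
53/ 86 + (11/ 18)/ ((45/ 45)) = 475/ 387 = 1.23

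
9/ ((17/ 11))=99/ 17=5.82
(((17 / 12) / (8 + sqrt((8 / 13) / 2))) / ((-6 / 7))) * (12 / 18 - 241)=1115387 / 22356 - 85799 * sqrt(13) / 89424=46.43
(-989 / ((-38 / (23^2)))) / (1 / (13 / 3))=6801353 / 114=59660.99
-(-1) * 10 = 10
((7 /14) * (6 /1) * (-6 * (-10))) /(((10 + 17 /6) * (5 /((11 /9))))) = 24 /7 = 3.43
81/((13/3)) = 243/13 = 18.69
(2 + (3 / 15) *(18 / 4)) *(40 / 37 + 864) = 464116 / 185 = 2508.74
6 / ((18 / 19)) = 6.33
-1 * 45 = -45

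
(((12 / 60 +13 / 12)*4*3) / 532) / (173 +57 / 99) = 363 / 2176640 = 0.00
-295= -295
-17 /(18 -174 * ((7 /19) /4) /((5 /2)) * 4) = 1615 /726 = 2.22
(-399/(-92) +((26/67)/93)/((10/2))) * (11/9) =136765607/25796340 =5.30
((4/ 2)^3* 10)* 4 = 320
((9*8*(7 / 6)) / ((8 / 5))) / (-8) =-105 / 16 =-6.56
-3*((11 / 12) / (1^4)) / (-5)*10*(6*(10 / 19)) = 17.37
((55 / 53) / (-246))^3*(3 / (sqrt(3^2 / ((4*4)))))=-166375 / 554080592718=-0.00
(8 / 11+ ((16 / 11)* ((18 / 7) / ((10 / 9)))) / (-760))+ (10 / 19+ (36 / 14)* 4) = 421888 / 36575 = 11.53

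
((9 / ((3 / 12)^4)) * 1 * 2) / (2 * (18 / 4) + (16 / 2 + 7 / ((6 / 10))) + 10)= 3456 / 29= 119.17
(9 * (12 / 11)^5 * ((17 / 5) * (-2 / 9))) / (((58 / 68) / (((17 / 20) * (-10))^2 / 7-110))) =200707642368 / 163466765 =1227.82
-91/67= -1.36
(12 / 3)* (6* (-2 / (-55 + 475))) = -4 / 35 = -0.11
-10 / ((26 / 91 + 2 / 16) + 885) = -560 / 49583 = -0.01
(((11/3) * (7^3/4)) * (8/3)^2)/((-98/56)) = -34496/27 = -1277.63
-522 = -522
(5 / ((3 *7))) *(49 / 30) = 7 / 18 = 0.39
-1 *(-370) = 370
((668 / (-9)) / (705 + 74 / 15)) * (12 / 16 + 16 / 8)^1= -9185 / 31947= -0.29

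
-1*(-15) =15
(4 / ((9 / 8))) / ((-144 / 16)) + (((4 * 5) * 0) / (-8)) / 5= -32 / 81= -0.40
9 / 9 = 1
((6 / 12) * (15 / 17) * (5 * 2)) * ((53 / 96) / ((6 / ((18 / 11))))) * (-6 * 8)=-11925 / 374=-31.89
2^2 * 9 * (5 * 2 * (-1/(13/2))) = -720/13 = -55.38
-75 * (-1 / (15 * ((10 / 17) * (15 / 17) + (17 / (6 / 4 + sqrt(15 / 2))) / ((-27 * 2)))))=191680695 * sqrt(30) / 439700831 + 3893267835 / 439700831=11.24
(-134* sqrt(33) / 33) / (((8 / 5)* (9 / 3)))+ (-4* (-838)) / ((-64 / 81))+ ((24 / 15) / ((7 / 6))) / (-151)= -179367999 / 42280 - 335* sqrt(33) / 396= -4247.24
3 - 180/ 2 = -87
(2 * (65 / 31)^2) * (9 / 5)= 15.83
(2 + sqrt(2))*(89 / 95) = 89*sqrt(2) / 95 + 178 / 95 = 3.20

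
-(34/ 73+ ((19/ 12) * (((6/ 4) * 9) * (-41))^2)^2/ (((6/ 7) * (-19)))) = 540009276567559/ 37376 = 14448022168.44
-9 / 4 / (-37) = 9 / 148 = 0.06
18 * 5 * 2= 180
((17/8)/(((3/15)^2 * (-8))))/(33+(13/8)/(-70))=-14875/73868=-0.20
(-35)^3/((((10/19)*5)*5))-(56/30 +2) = -97871/30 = -3262.37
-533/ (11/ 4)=-2132/ 11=-193.82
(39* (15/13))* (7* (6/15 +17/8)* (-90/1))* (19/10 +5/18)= -155893.50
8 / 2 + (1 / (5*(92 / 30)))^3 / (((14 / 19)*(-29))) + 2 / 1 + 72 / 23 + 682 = 27312379519 / 39518416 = 691.13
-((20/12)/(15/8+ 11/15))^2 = -40000/97969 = -0.41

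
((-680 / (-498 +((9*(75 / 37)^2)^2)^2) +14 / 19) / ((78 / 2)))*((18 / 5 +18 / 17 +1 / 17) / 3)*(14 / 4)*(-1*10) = -257929185795483383715926 / 248160615595446371610897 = -1.04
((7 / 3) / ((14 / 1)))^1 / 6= 1 / 36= 0.03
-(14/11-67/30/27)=-10603/8910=-1.19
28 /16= 7 /4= 1.75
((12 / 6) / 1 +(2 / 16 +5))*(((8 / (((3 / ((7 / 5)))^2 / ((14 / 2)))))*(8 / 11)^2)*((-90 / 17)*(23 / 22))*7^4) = -69098551872 / 113135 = -610761.94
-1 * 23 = -23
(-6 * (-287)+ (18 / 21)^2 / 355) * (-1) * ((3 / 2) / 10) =-44931339 / 173950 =-258.30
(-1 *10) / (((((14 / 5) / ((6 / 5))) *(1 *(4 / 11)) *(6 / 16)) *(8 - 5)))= -220 / 21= -10.48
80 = 80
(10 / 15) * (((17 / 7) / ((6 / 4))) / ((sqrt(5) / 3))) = 68 * sqrt(5) / 105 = 1.45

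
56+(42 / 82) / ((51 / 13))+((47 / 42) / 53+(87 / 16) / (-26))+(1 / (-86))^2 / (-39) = 33381075947305 / 596702949024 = 55.94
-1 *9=-9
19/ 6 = 3.17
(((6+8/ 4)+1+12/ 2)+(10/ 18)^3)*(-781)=-8637860/ 729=-11848.92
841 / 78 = 10.78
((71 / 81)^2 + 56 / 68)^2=31524357601 / 12440502369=2.53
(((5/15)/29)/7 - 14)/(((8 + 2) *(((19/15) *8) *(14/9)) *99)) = -775/863968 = -0.00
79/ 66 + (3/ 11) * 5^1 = 169/ 66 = 2.56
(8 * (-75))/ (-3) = 200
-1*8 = -8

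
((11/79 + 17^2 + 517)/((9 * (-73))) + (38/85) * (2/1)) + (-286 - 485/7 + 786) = 13291161146/30882285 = 430.38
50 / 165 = 10 / 33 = 0.30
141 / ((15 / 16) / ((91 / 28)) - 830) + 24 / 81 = 147196 / 1164915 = 0.13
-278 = -278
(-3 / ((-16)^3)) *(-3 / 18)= -1 / 8192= -0.00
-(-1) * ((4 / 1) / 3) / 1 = 4 / 3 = 1.33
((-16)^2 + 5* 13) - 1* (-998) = 1319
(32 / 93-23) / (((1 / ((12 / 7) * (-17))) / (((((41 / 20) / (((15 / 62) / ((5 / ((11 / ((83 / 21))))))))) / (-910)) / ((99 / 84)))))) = -9950372 / 1061775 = -9.37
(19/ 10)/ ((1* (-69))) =-19/ 690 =-0.03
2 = 2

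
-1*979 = -979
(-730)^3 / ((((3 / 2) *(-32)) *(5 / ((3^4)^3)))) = 861414931237.50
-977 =-977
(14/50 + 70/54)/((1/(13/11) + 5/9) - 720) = -3458/1576425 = -0.00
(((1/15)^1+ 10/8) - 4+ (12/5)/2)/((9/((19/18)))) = -1691/9720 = -0.17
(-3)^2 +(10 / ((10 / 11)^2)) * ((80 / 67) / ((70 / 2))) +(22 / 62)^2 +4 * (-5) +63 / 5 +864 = 390376509 / 450709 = 866.14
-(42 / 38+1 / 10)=-229 / 190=-1.21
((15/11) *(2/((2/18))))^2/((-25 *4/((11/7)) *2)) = -729/154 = -4.73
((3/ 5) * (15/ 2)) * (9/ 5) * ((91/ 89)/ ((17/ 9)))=66339/ 15130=4.38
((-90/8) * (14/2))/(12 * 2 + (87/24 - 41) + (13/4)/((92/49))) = 5796/857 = 6.76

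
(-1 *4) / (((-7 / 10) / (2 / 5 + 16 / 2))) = 48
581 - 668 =-87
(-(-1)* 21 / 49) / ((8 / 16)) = 6 / 7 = 0.86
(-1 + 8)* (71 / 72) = 497 / 72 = 6.90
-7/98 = -1/14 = -0.07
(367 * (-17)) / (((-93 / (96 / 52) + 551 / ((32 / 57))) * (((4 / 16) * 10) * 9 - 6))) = -399296 / 983235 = -0.41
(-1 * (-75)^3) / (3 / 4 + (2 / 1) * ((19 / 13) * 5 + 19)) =7905.41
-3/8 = -0.38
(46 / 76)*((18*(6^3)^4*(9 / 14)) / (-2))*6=-6083018237952 / 133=-45736979232.72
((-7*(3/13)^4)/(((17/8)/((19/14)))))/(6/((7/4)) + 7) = -43092/35444201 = -0.00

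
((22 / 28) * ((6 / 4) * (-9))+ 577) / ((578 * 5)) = 0.20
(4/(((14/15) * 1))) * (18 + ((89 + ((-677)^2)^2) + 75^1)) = 6301964172690/7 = 900280596098.57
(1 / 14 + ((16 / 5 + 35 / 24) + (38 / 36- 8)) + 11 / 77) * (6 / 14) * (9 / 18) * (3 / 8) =-5221 / 31360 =-0.17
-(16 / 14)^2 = -1.31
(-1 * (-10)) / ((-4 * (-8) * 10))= 1 / 32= 0.03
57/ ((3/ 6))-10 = 104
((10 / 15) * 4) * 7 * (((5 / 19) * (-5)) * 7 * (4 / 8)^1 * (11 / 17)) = -53900 / 969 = -55.62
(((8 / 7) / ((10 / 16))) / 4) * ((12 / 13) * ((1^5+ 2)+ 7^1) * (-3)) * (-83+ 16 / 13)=1224576 / 1183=1035.14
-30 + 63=33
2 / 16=1 / 8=0.12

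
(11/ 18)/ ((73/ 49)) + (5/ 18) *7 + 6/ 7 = 14771/ 4599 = 3.21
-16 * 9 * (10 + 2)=-1728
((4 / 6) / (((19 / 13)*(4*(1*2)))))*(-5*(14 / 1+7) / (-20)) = 91 / 304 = 0.30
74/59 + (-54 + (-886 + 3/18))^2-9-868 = 1874240855/2124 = 882410.95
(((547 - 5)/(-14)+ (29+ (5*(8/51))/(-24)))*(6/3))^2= 435890884/1147041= 380.01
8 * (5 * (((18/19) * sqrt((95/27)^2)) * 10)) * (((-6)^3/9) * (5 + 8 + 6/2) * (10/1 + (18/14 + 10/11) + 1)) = -6755740.26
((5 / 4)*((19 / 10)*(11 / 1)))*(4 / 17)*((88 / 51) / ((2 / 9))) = 13794 / 289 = 47.73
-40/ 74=-20/ 37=-0.54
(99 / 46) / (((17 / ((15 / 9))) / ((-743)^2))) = 91088085 / 782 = 116480.93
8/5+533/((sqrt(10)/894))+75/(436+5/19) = 24479/13815+238251 * sqrt(10)/5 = 150684.93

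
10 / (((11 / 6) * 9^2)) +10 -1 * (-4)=4178 / 297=14.07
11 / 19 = 0.58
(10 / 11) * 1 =10 / 11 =0.91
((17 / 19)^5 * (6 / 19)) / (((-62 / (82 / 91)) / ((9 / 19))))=-3143563398 / 2521612175719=-0.00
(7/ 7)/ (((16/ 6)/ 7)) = 21/ 8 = 2.62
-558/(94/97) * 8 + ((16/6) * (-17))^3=-97771.51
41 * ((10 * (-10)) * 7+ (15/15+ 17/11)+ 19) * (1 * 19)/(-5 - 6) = 5813677/121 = 48046.92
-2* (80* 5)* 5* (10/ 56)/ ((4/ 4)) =-714.29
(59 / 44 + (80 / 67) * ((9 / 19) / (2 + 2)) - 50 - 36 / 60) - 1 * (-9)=-11235361 / 280060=-40.12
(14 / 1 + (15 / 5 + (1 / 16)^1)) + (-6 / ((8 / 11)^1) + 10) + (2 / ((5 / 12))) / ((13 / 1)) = 19949 / 1040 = 19.18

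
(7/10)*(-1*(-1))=7/10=0.70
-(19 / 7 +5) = -7.71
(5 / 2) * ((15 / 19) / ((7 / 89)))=6675 / 266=25.09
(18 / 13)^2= 324 / 169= 1.92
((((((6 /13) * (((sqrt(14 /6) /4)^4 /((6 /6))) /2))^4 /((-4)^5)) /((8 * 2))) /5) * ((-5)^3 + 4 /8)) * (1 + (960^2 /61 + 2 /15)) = 0.00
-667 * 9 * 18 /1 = -108054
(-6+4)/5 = -2/5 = -0.40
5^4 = 625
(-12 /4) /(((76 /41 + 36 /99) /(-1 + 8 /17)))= 12177 /17000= 0.72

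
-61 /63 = -0.97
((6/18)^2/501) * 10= 10/4509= 0.00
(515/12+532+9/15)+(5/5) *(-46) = 31771/60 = 529.52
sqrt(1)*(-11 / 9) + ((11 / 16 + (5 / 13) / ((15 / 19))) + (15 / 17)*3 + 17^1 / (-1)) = -458281 / 31824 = -14.40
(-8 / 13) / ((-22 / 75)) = 300 / 143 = 2.10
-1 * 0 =0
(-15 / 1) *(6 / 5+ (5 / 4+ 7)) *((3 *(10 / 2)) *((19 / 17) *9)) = -1454355 / 68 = -21387.57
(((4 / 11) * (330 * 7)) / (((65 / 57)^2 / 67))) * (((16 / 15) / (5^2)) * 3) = 585131904 / 105625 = 5539.71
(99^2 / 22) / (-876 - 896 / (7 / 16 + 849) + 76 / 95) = -20182635 / 39697264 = -0.51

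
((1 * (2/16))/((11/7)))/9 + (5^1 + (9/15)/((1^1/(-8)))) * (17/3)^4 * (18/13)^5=1049.52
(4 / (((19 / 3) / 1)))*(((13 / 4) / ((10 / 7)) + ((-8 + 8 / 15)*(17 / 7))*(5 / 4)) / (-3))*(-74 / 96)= -90539 / 27360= -3.31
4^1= 4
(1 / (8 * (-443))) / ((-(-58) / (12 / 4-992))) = 989 / 205552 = 0.00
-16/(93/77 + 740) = -1232/57073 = -0.02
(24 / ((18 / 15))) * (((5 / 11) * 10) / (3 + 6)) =1000 / 99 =10.10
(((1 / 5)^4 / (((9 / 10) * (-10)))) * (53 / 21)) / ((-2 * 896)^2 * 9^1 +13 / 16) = -848 / 54623602175625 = -0.00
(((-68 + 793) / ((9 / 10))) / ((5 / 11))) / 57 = 15950 / 513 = 31.09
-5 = -5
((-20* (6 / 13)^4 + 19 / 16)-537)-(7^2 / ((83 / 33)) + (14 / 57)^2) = -68548950687767 / 123231346992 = -556.26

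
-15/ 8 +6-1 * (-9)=13.12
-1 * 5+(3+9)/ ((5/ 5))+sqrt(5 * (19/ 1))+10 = sqrt(95)+17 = 26.75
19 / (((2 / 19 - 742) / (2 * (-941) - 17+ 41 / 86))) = 58941553 / 1212256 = 48.62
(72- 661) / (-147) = 589 / 147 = 4.01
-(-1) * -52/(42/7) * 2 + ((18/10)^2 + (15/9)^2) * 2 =-1192/225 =-5.30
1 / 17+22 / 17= 23 / 17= 1.35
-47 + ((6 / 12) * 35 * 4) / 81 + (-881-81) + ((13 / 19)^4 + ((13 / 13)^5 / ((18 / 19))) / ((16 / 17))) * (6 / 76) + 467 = -6944713147775 / 12836097216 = -541.03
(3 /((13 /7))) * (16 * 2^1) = 672 /13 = 51.69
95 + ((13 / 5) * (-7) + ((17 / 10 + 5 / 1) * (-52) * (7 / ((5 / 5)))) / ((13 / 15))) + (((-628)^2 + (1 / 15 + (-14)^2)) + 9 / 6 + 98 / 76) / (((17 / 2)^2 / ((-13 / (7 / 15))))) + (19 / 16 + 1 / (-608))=-952461136589 / 6149920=-154873.74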